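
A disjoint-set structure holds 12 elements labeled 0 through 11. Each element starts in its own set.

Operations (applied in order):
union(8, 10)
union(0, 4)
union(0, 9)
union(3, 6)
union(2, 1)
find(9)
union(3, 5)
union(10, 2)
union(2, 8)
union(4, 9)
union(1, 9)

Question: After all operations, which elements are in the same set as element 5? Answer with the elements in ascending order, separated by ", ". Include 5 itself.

Step 1: union(8, 10) -> merged; set of 8 now {8, 10}
Step 2: union(0, 4) -> merged; set of 0 now {0, 4}
Step 3: union(0, 9) -> merged; set of 0 now {0, 4, 9}
Step 4: union(3, 6) -> merged; set of 3 now {3, 6}
Step 5: union(2, 1) -> merged; set of 2 now {1, 2}
Step 6: find(9) -> no change; set of 9 is {0, 4, 9}
Step 7: union(3, 5) -> merged; set of 3 now {3, 5, 6}
Step 8: union(10, 2) -> merged; set of 10 now {1, 2, 8, 10}
Step 9: union(2, 8) -> already same set; set of 2 now {1, 2, 8, 10}
Step 10: union(4, 9) -> already same set; set of 4 now {0, 4, 9}
Step 11: union(1, 9) -> merged; set of 1 now {0, 1, 2, 4, 8, 9, 10}
Component of 5: {3, 5, 6}

Answer: 3, 5, 6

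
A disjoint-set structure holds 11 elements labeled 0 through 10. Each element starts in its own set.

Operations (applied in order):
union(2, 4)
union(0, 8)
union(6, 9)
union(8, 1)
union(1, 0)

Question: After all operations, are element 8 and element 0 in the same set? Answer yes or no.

Answer: yes

Derivation:
Step 1: union(2, 4) -> merged; set of 2 now {2, 4}
Step 2: union(0, 8) -> merged; set of 0 now {0, 8}
Step 3: union(6, 9) -> merged; set of 6 now {6, 9}
Step 4: union(8, 1) -> merged; set of 8 now {0, 1, 8}
Step 5: union(1, 0) -> already same set; set of 1 now {0, 1, 8}
Set of 8: {0, 1, 8}; 0 is a member.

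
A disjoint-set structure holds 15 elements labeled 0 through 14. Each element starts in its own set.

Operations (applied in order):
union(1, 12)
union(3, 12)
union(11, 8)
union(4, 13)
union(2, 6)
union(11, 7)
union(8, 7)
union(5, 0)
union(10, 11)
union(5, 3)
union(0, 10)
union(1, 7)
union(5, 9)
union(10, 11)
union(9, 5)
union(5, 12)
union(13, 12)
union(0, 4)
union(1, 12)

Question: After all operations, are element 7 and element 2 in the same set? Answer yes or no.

Step 1: union(1, 12) -> merged; set of 1 now {1, 12}
Step 2: union(3, 12) -> merged; set of 3 now {1, 3, 12}
Step 3: union(11, 8) -> merged; set of 11 now {8, 11}
Step 4: union(4, 13) -> merged; set of 4 now {4, 13}
Step 5: union(2, 6) -> merged; set of 2 now {2, 6}
Step 6: union(11, 7) -> merged; set of 11 now {7, 8, 11}
Step 7: union(8, 7) -> already same set; set of 8 now {7, 8, 11}
Step 8: union(5, 0) -> merged; set of 5 now {0, 5}
Step 9: union(10, 11) -> merged; set of 10 now {7, 8, 10, 11}
Step 10: union(5, 3) -> merged; set of 5 now {0, 1, 3, 5, 12}
Step 11: union(0, 10) -> merged; set of 0 now {0, 1, 3, 5, 7, 8, 10, 11, 12}
Step 12: union(1, 7) -> already same set; set of 1 now {0, 1, 3, 5, 7, 8, 10, 11, 12}
Step 13: union(5, 9) -> merged; set of 5 now {0, 1, 3, 5, 7, 8, 9, 10, 11, 12}
Step 14: union(10, 11) -> already same set; set of 10 now {0, 1, 3, 5, 7, 8, 9, 10, 11, 12}
Step 15: union(9, 5) -> already same set; set of 9 now {0, 1, 3, 5, 7, 8, 9, 10, 11, 12}
Step 16: union(5, 12) -> already same set; set of 5 now {0, 1, 3, 5, 7, 8, 9, 10, 11, 12}
Step 17: union(13, 12) -> merged; set of 13 now {0, 1, 3, 4, 5, 7, 8, 9, 10, 11, 12, 13}
Step 18: union(0, 4) -> already same set; set of 0 now {0, 1, 3, 4, 5, 7, 8, 9, 10, 11, 12, 13}
Step 19: union(1, 12) -> already same set; set of 1 now {0, 1, 3, 4, 5, 7, 8, 9, 10, 11, 12, 13}
Set of 7: {0, 1, 3, 4, 5, 7, 8, 9, 10, 11, 12, 13}; 2 is not a member.

Answer: no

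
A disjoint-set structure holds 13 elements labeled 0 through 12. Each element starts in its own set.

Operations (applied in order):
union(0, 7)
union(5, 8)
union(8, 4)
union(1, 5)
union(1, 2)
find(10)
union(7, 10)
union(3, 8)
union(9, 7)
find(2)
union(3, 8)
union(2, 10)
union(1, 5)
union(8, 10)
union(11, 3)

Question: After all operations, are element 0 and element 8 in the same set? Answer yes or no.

Answer: yes

Derivation:
Step 1: union(0, 7) -> merged; set of 0 now {0, 7}
Step 2: union(5, 8) -> merged; set of 5 now {5, 8}
Step 3: union(8, 4) -> merged; set of 8 now {4, 5, 8}
Step 4: union(1, 5) -> merged; set of 1 now {1, 4, 5, 8}
Step 5: union(1, 2) -> merged; set of 1 now {1, 2, 4, 5, 8}
Step 6: find(10) -> no change; set of 10 is {10}
Step 7: union(7, 10) -> merged; set of 7 now {0, 7, 10}
Step 8: union(3, 8) -> merged; set of 3 now {1, 2, 3, 4, 5, 8}
Step 9: union(9, 7) -> merged; set of 9 now {0, 7, 9, 10}
Step 10: find(2) -> no change; set of 2 is {1, 2, 3, 4, 5, 8}
Step 11: union(3, 8) -> already same set; set of 3 now {1, 2, 3, 4, 5, 8}
Step 12: union(2, 10) -> merged; set of 2 now {0, 1, 2, 3, 4, 5, 7, 8, 9, 10}
Step 13: union(1, 5) -> already same set; set of 1 now {0, 1, 2, 3, 4, 5, 7, 8, 9, 10}
Step 14: union(8, 10) -> already same set; set of 8 now {0, 1, 2, 3, 4, 5, 7, 8, 9, 10}
Step 15: union(11, 3) -> merged; set of 11 now {0, 1, 2, 3, 4, 5, 7, 8, 9, 10, 11}
Set of 0: {0, 1, 2, 3, 4, 5, 7, 8, 9, 10, 11}; 8 is a member.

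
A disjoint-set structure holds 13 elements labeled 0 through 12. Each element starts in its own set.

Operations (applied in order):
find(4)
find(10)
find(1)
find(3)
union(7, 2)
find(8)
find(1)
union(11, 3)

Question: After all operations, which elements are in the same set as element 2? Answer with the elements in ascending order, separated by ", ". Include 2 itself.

Step 1: find(4) -> no change; set of 4 is {4}
Step 2: find(10) -> no change; set of 10 is {10}
Step 3: find(1) -> no change; set of 1 is {1}
Step 4: find(3) -> no change; set of 3 is {3}
Step 5: union(7, 2) -> merged; set of 7 now {2, 7}
Step 6: find(8) -> no change; set of 8 is {8}
Step 7: find(1) -> no change; set of 1 is {1}
Step 8: union(11, 3) -> merged; set of 11 now {3, 11}
Component of 2: {2, 7}

Answer: 2, 7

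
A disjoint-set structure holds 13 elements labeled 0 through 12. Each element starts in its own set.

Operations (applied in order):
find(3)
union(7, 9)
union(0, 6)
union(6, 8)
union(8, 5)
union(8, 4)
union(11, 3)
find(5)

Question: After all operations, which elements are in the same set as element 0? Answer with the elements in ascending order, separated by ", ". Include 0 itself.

Step 1: find(3) -> no change; set of 3 is {3}
Step 2: union(7, 9) -> merged; set of 7 now {7, 9}
Step 3: union(0, 6) -> merged; set of 0 now {0, 6}
Step 4: union(6, 8) -> merged; set of 6 now {0, 6, 8}
Step 5: union(8, 5) -> merged; set of 8 now {0, 5, 6, 8}
Step 6: union(8, 4) -> merged; set of 8 now {0, 4, 5, 6, 8}
Step 7: union(11, 3) -> merged; set of 11 now {3, 11}
Step 8: find(5) -> no change; set of 5 is {0, 4, 5, 6, 8}
Component of 0: {0, 4, 5, 6, 8}

Answer: 0, 4, 5, 6, 8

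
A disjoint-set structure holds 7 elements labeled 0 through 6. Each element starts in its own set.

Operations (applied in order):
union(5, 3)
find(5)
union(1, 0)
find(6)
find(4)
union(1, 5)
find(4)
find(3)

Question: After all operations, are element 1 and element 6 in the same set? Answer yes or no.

Step 1: union(5, 3) -> merged; set of 5 now {3, 5}
Step 2: find(5) -> no change; set of 5 is {3, 5}
Step 3: union(1, 0) -> merged; set of 1 now {0, 1}
Step 4: find(6) -> no change; set of 6 is {6}
Step 5: find(4) -> no change; set of 4 is {4}
Step 6: union(1, 5) -> merged; set of 1 now {0, 1, 3, 5}
Step 7: find(4) -> no change; set of 4 is {4}
Step 8: find(3) -> no change; set of 3 is {0, 1, 3, 5}
Set of 1: {0, 1, 3, 5}; 6 is not a member.

Answer: no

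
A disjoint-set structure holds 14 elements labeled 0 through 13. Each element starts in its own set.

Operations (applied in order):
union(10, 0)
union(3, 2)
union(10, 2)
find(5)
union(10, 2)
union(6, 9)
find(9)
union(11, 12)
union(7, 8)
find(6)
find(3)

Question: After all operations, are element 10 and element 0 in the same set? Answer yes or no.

Answer: yes

Derivation:
Step 1: union(10, 0) -> merged; set of 10 now {0, 10}
Step 2: union(3, 2) -> merged; set of 3 now {2, 3}
Step 3: union(10, 2) -> merged; set of 10 now {0, 2, 3, 10}
Step 4: find(5) -> no change; set of 5 is {5}
Step 5: union(10, 2) -> already same set; set of 10 now {0, 2, 3, 10}
Step 6: union(6, 9) -> merged; set of 6 now {6, 9}
Step 7: find(9) -> no change; set of 9 is {6, 9}
Step 8: union(11, 12) -> merged; set of 11 now {11, 12}
Step 9: union(7, 8) -> merged; set of 7 now {7, 8}
Step 10: find(6) -> no change; set of 6 is {6, 9}
Step 11: find(3) -> no change; set of 3 is {0, 2, 3, 10}
Set of 10: {0, 2, 3, 10}; 0 is a member.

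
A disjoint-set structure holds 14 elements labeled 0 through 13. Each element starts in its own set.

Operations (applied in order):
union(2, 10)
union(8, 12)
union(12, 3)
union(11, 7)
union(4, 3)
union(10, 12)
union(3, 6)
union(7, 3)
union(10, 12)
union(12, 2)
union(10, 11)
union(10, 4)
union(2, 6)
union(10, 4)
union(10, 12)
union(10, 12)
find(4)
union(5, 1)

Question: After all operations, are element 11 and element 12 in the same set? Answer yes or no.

Step 1: union(2, 10) -> merged; set of 2 now {2, 10}
Step 2: union(8, 12) -> merged; set of 8 now {8, 12}
Step 3: union(12, 3) -> merged; set of 12 now {3, 8, 12}
Step 4: union(11, 7) -> merged; set of 11 now {7, 11}
Step 5: union(4, 3) -> merged; set of 4 now {3, 4, 8, 12}
Step 6: union(10, 12) -> merged; set of 10 now {2, 3, 4, 8, 10, 12}
Step 7: union(3, 6) -> merged; set of 3 now {2, 3, 4, 6, 8, 10, 12}
Step 8: union(7, 3) -> merged; set of 7 now {2, 3, 4, 6, 7, 8, 10, 11, 12}
Step 9: union(10, 12) -> already same set; set of 10 now {2, 3, 4, 6, 7, 8, 10, 11, 12}
Step 10: union(12, 2) -> already same set; set of 12 now {2, 3, 4, 6, 7, 8, 10, 11, 12}
Step 11: union(10, 11) -> already same set; set of 10 now {2, 3, 4, 6, 7, 8, 10, 11, 12}
Step 12: union(10, 4) -> already same set; set of 10 now {2, 3, 4, 6, 7, 8, 10, 11, 12}
Step 13: union(2, 6) -> already same set; set of 2 now {2, 3, 4, 6, 7, 8, 10, 11, 12}
Step 14: union(10, 4) -> already same set; set of 10 now {2, 3, 4, 6, 7, 8, 10, 11, 12}
Step 15: union(10, 12) -> already same set; set of 10 now {2, 3, 4, 6, 7, 8, 10, 11, 12}
Step 16: union(10, 12) -> already same set; set of 10 now {2, 3, 4, 6, 7, 8, 10, 11, 12}
Step 17: find(4) -> no change; set of 4 is {2, 3, 4, 6, 7, 8, 10, 11, 12}
Step 18: union(5, 1) -> merged; set of 5 now {1, 5}
Set of 11: {2, 3, 4, 6, 7, 8, 10, 11, 12}; 12 is a member.

Answer: yes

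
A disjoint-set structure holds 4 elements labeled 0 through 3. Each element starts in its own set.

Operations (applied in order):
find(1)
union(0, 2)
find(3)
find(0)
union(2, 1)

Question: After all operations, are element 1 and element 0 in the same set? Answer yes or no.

Answer: yes

Derivation:
Step 1: find(1) -> no change; set of 1 is {1}
Step 2: union(0, 2) -> merged; set of 0 now {0, 2}
Step 3: find(3) -> no change; set of 3 is {3}
Step 4: find(0) -> no change; set of 0 is {0, 2}
Step 5: union(2, 1) -> merged; set of 2 now {0, 1, 2}
Set of 1: {0, 1, 2}; 0 is a member.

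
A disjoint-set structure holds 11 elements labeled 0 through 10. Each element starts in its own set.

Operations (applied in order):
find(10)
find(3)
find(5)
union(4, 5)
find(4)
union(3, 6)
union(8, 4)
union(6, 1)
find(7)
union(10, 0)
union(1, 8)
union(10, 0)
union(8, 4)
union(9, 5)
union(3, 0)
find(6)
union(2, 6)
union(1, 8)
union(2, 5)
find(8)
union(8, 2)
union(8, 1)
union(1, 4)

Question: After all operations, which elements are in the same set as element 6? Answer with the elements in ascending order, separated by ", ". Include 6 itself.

Step 1: find(10) -> no change; set of 10 is {10}
Step 2: find(3) -> no change; set of 3 is {3}
Step 3: find(5) -> no change; set of 5 is {5}
Step 4: union(4, 5) -> merged; set of 4 now {4, 5}
Step 5: find(4) -> no change; set of 4 is {4, 5}
Step 6: union(3, 6) -> merged; set of 3 now {3, 6}
Step 7: union(8, 4) -> merged; set of 8 now {4, 5, 8}
Step 8: union(6, 1) -> merged; set of 6 now {1, 3, 6}
Step 9: find(7) -> no change; set of 7 is {7}
Step 10: union(10, 0) -> merged; set of 10 now {0, 10}
Step 11: union(1, 8) -> merged; set of 1 now {1, 3, 4, 5, 6, 8}
Step 12: union(10, 0) -> already same set; set of 10 now {0, 10}
Step 13: union(8, 4) -> already same set; set of 8 now {1, 3, 4, 5, 6, 8}
Step 14: union(9, 5) -> merged; set of 9 now {1, 3, 4, 5, 6, 8, 9}
Step 15: union(3, 0) -> merged; set of 3 now {0, 1, 3, 4, 5, 6, 8, 9, 10}
Step 16: find(6) -> no change; set of 6 is {0, 1, 3, 4, 5, 6, 8, 9, 10}
Step 17: union(2, 6) -> merged; set of 2 now {0, 1, 2, 3, 4, 5, 6, 8, 9, 10}
Step 18: union(1, 8) -> already same set; set of 1 now {0, 1, 2, 3, 4, 5, 6, 8, 9, 10}
Step 19: union(2, 5) -> already same set; set of 2 now {0, 1, 2, 3, 4, 5, 6, 8, 9, 10}
Step 20: find(8) -> no change; set of 8 is {0, 1, 2, 3, 4, 5, 6, 8, 9, 10}
Step 21: union(8, 2) -> already same set; set of 8 now {0, 1, 2, 3, 4, 5, 6, 8, 9, 10}
Step 22: union(8, 1) -> already same set; set of 8 now {0, 1, 2, 3, 4, 5, 6, 8, 9, 10}
Step 23: union(1, 4) -> already same set; set of 1 now {0, 1, 2, 3, 4, 5, 6, 8, 9, 10}
Component of 6: {0, 1, 2, 3, 4, 5, 6, 8, 9, 10}

Answer: 0, 1, 2, 3, 4, 5, 6, 8, 9, 10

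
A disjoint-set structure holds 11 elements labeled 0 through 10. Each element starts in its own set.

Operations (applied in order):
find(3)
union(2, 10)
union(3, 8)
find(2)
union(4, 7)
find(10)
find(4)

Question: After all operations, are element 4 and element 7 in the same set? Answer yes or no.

Answer: yes

Derivation:
Step 1: find(3) -> no change; set of 3 is {3}
Step 2: union(2, 10) -> merged; set of 2 now {2, 10}
Step 3: union(3, 8) -> merged; set of 3 now {3, 8}
Step 4: find(2) -> no change; set of 2 is {2, 10}
Step 5: union(4, 7) -> merged; set of 4 now {4, 7}
Step 6: find(10) -> no change; set of 10 is {2, 10}
Step 7: find(4) -> no change; set of 4 is {4, 7}
Set of 4: {4, 7}; 7 is a member.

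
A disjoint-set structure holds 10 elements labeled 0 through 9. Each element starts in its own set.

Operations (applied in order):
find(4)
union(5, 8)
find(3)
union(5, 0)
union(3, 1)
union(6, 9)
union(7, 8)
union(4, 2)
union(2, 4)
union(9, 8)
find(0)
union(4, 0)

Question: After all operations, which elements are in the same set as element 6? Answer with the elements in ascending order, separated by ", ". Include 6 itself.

Answer: 0, 2, 4, 5, 6, 7, 8, 9

Derivation:
Step 1: find(4) -> no change; set of 4 is {4}
Step 2: union(5, 8) -> merged; set of 5 now {5, 8}
Step 3: find(3) -> no change; set of 3 is {3}
Step 4: union(5, 0) -> merged; set of 5 now {0, 5, 8}
Step 5: union(3, 1) -> merged; set of 3 now {1, 3}
Step 6: union(6, 9) -> merged; set of 6 now {6, 9}
Step 7: union(7, 8) -> merged; set of 7 now {0, 5, 7, 8}
Step 8: union(4, 2) -> merged; set of 4 now {2, 4}
Step 9: union(2, 4) -> already same set; set of 2 now {2, 4}
Step 10: union(9, 8) -> merged; set of 9 now {0, 5, 6, 7, 8, 9}
Step 11: find(0) -> no change; set of 0 is {0, 5, 6, 7, 8, 9}
Step 12: union(4, 0) -> merged; set of 4 now {0, 2, 4, 5, 6, 7, 8, 9}
Component of 6: {0, 2, 4, 5, 6, 7, 8, 9}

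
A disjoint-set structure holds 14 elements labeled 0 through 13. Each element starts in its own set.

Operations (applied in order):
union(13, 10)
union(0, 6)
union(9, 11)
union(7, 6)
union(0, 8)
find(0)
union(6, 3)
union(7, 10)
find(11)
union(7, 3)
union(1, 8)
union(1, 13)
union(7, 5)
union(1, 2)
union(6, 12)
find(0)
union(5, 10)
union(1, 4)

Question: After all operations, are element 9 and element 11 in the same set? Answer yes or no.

Answer: yes

Derivation:
Step 1: union(13, 10) -> merged; set of 13 now {10, 13}
Step 2: union(0, 6) -> merged; set of 0 now {0, 6}
Step 3: union(9, 11) -> merged; set of 9 now {9, 11}
Step 4: union(7, 6) -> merged; set of 7 now {0, 6, 7}
Step 5: union(0, 8) -> merged; set of 0 now {0, 6, 7, 8}
Step 6: find(0) -> no change; set of 0 is {0, 6, 7, 8}
Step 7: union(6, 3) -> merged; set of 6 now {0, 3, 6, 7, 8}
Step 8: union(7, 10) -> merged; set of 7 now {0, 3, 6, 7, 8, 10, 13}
Step 9: find(11) -> no change; set of 11 is {9, 11}
Step 10: union(7, 3) -> already same set; set of 7 now {0, 3, 6, 7, 8, 10, 13}
Step 11: union(1, 8) -> merged; set of 1 now {0, 1, 3, 6, 7, 8, 10, 13}
Step 12: union(1, 13) -> already same set; set of 1 now {0, 1, 3, 6, 7, 8, 10, 13}
Step 13: union(7, 5) -> merged; set of 7 now {0, 1, 3, 5, 6, 7, 8, 10, 13}
Step 14: union(1, 2) -> merged; set of 1 now {0, 1, 2, 3, 5, 6, 7, 8, 10, 13}
Step 15: union(6, 12) -> merged; set of 6 now {0, 1, 2, 3, 5, 6, 7, 8, 10, 12, 13}
Step 16: find(0) -> no change; set of 0 is {0, 1, 2, 3, 5, 6, 7, 8, 10, 12, 13}
Step 17: union(5, 10) -> already same set; set of 5 now {0, 1, 2, 3, 5, 6, 7, 8, 10, 12, 13}
Step 18: union(1, 4) -> merged; set of 1 now {0, 1, 2, 3, 4, 5, 6, 7, 8, 10, 12, 13}
Set of 9: {9, 11}; 11 is a member.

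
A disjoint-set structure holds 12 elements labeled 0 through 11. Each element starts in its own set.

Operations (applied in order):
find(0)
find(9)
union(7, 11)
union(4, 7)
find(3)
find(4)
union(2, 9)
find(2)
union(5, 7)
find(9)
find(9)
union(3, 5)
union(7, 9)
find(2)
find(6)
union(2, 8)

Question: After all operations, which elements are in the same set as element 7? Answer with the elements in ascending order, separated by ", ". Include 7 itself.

Answer: 2, 3, 4, 5, 7, 8, 9, 11

Derivation:
Step 1: find(0) -> no change; set of 0 is {0}
Step 2: find(9) -> no change; set of 9 is {9}
Step 3: union(7, 11) -> merged; set of 7 now {7, 11}
Step 4: union(4, 7) -> merged; set of 4 now {4, 7, 11}
Step 5: find(3) -> no change; set of 3 is {3}
Step 6: find(4) -> no change; set of 4 is {4, 7, 11}
Step 7: union(2, 9) -> merged; set of 2 now {2, 9}
Step 8: find(2) -> no change; set of 2 is {2, 9}
Step 9: union(5, 7) -> merged; set of 5 now {4, 5, 7, 11}
Step 10: find(9) -> no change; set of 9 is {2, 9}
Step 11: find(9) -> no change; set of 9 is {2, 9}
Step 12: union(3, 5) -> merged; set of 3 now {3, 4, 5, 7, 11}
Step 13: union(7, 9) -> merged; set of 7 now {2, 3, 4, 5, 7, 9, 11}
Step 14: find(2) -> no change; set of 2 is {2, 3, 4, 5, 7, 9, 11}
Step 15: find(6) -> no change; set of 6 is {6}
Step 16: union(2, 8) -> merged; set of 2 now {2, 3, 4, 5, 7, 8, 9, 11}
Component of 7: {2, 3, 4, 5, 7, 8, 9, 11}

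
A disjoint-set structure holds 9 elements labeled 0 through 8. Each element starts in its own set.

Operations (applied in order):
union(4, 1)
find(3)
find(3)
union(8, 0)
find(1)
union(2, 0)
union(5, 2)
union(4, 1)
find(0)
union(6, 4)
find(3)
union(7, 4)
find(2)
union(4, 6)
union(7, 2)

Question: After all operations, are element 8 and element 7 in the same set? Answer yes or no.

Step 1: union(4, 1) -> merged; set of 4 now {1, 4}
Step 2: find(3) -> no change; set of 3 is {3}
Step 3: find(3) -> no change; set of 3 is {3}
Step 4: union(8, 0) -> merged; set of 8 now {0, 8}
Step 5: find(1) -> no change; set of 1 is {1, 4}
Step 6: union(2, 0) -> merged; set of 2 now {0, 2, 8}
Step 7: union(5, 2) -> merged; set of 5 now {0, 2, 5, 8}
Step 8: union(4, 1) -> already same set; set of 4 now {1, 4}
Step 9: find(0) -> no change; set of 0 is {0, 2, 5, 8}
Step 10: union(6, 4) -> merged; set of 6 now {1, 4, 6}
Step 11: find(3) -> no change; set of 3 is {3}
Step 12: union(7, 4) -> merged; set of 7 now {1, 4, 6, 7}
Step 13: find(2) -> no change; set of 2 is {0, 2, 5, 8}
Step 14: union(4, 6) -> already same set; set of 4 now {1, 4, 6, 7}
Step 15: union(7, 2) -> merged; set of 7 now {0, 1, 2, 4, 5, 6, 7, 8}
Set of 8: {0, 1, 2, 4, 5, 6, 7, 8}; 7 is a member.

Answer: yes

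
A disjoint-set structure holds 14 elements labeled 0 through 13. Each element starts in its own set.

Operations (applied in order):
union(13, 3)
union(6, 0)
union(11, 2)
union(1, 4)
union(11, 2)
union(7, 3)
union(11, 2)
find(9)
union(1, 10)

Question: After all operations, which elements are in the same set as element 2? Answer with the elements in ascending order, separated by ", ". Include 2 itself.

Step 1: union(13, 3) -> merged; set of 13 now {3, 13}
Step 2: union(6, 0) -> merged; set of 6 now {0, 6}
Step 3: union(11, 2) -> merged; set of 11 now {2, 11}
Step 4: union(1, 4) -> merged; set of 1 now {1, 4}
Step 5: union(11, 2) -> already same set; set of 11 now {2, 11}
Step 6: union(7, 3) -> merged; set of 7 now {3, 7, 13}
Step 7: union(11, 2) -> already same set; set of 11 now {2, 11}
Step 8: find(9) -> no change; set of 9 is {9}
Step 9: union(1, 10) -> merged; set of 1 now {1, 4, 10}
Component of 2: {2, 11}

Answer: 2, 11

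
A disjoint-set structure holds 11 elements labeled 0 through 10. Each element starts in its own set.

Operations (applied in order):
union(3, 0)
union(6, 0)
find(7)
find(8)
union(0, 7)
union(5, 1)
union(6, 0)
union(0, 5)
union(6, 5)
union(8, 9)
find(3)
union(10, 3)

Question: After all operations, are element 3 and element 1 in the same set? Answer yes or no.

Answer: yes

Derivation:
Step 1: union(3, 0) -> merged; set of 3 now {0, 3}
Step 2: union(6, 0) -> merged; set of 6 now {0, 3, 6}
Step 3: find(7) -> no change; set of 7 is {7}
Step 4: find(8) -> no change; set of 8 is {8}
Step 5: union(0, 7) -> merged; set of 0 now {0, 3, 6, 7}
Step 6: union(5, 1) -> merged; set of 5 now {1, 5}
Step 7: union(6, 0) -> already same set; set of 6 now {0, 3, 6, 7}
Step 8: union(0, 5) -> merged; set of 0 now {0, 1, 3, 5, 6, 7}
Step 9: union(6, 5) -> already same set; set of 6 now {0, 1, 3, 5, 6, 7}
Step 10: union(8, 9) -> merged; set of 8 now {8, 9}
Step 11: find(3) -> no change; set of 3 is {0, 1, 3, 5, 6, 7}
Step 12: union(10, 3) -> merged; set of 10 now {0, 1, 3, 5, 6, 7, 10}
Set of 3: {0, 1, 3, 5, 6, 7, 10}; 1 is a member.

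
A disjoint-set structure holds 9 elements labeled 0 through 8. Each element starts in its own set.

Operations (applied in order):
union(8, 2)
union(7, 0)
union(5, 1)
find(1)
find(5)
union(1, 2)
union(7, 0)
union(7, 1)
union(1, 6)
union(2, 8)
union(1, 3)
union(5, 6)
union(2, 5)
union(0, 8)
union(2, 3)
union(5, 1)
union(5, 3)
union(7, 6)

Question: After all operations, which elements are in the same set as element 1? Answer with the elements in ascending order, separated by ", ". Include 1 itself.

Answer: 0, 1, 2, 3, 5, 6, 7, 8

Derivation:
Step 1: union(8, 2) -> merged; set of 8 now {2, 8}
Step 2: union(7, 0) -> merged; set of 7 now {0, 7}
Step 3: union(5, 1) -> merged; set of 5 now {1, 5}
Step 4: find(1) -> no change; set of 1 is {1, 5}
Step 5: find(5) -> no change; set of 5 is {1, 5}
Step 6: union(1, 2) -> merged; set of 1 now {1, 2, 5, 8}
Step 7: union(7, 0) -> already same set; set of 7 now {0, 7}
Step 8: union(7, 1) -> merged; set of 7 now {0, 1, 2, 5, 7, 8}
Step 9: union(1, 6) -> merged; set of 1 now {0, 1, 2, 5, 6, 7, 8}
Step 10: union(2, 8) -> already same set; set of 2 now {0, 1, 2, 5, 6, 7, 8}
Step 11: union(1, 3) -> merged; set of 1 now {0, 1, 2, 3, 5, 6, 7, 8}
Step 12: union(5, 6) -> already same set; set of 5 now {0, 1, 2, 3, 5, 6, 7, 8}
Step 13: union(2, 5) -> already same set; set of 2 now {0, 1, 2, 3, 5, 6, 7, 8}
Step 14: union(0, 8) -> already same set; set of 0 now {0, 1, 2, 3, 5, 6, 7, 8}
Step 15: union(2, 3) -> already same set; set of 2 now {0, 1, 2, 3, 5, 6, 7, 8}
Step 16: union(5, 1) -> already same set; set of 5 now {0, 1, 2, 3, 5, 6, 7, 8}
Step 17: union(5, 3) -> already same set; set of 5 now {0, 1, 2, 3, 5, 6, 7, 8}
Step 18: union(7, 6) -> already same set; set of 7 now {0, 1, 2, 3, 5, 6, 7, 8}
Component of 1: {0, 1, 2, 3, 5, 6, 7, 8}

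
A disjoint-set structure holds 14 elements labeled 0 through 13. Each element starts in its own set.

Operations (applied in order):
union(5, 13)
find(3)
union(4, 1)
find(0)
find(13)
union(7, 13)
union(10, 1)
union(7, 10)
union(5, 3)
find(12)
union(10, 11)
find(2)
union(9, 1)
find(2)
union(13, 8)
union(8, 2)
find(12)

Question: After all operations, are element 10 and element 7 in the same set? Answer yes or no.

Step 1: union(5, 13) -> merged; set of 5 now {5, 13}
Step 2: find(3) -> no change; set of 3 is {3}
Step 3: union(4, 1) -> merged; set of 4 now {1, 4}
Step 4: find(0) -> no change; set of 0 is {0}
Step 5: find(13) -> no change; set of 13 is {5, 13}
Step 6: union(7, 13) -> merged; set of 7 now {5, 7, 13}
Step 7: union(10, 1) -> merged; set of 10 now {1, 4, 10}
Step 8: union(7, 10) -> merged; set of 7 now {1, 4, 5, 7, 10, 13}
Step 9: union(5, 3) -> merged; set of 5 now {1, 3, 4, 5, 7, 10, 13}
Step 10: find(12) -> no change; set of 12 is {12}
Step 11: union(10, 11) -> merged; set of 10 now {1, 3, 4, 5, 7, 10, 11, 13}
Step 12: find(2) -> no change; set of 2 is {2}
Step 13: union(9, 1) -> merged; set of 9 now {1, 3, 4, 5, 7, 9, 10, 11, 13}
Step 14: find(2) -> no change; set of 2 is {2}
Step 15: union(13, 8) -> merged; set of 13 now {1, 3, 4, 5, 7, 8, 9, 10, 11, 13}
Step 16: union(8, 2) -> merged; set of 8 now {1, 2, 3, 4, 5, 7, 8, 9, 10, 11, 13}
Step 17: find(12) -> no change; set of 12 is {12}
Set of 10: {1, 2, 3, 4, 5, 7, 8, 9, 10, 11, 13}; 7 is a member.

Answer: yes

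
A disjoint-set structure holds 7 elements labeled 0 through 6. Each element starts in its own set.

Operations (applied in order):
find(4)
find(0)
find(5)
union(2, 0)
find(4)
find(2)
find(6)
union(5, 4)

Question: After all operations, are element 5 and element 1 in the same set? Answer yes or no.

Answer: no

Derivation:
Step 1: find(4) -> no change; set of 4 is {4}
Step 2: find(0) -> no change; set of 0 is {0}
Step 3: find(5) -> no change; set of 5 is {5}
Step 4: union(2, 0) -> merged; set of 2 now {0, 2}
Step 5: find(4) -> no change; set of 4 is {4}
Step 6: find(2) -> no change; set of 2 is {0, 2}
Step 7: find(6) -> no change; set of 6 is {6}
Step 8: union(5, 4) -> merged; set of 5 now {4, 5}
Set of 5: {4, 5}; 1 is not a member.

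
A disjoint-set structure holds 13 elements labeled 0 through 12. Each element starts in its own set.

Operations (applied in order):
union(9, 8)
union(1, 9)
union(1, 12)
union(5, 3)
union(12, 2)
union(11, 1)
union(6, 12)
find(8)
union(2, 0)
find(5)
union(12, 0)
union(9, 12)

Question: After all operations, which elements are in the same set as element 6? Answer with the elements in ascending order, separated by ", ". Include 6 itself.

Step 1: union(9, 8) -> merged; set of 9 now {8, 9}
Step 2: union(1, 9) -> merged; set of 1 now {1, 8, 9}
Step 3: union(1, 12) -> merged; set of 1 now {1, 8, 9, 12}
Step 4: union(5, 3) -> merged; set of 5 now {3, 5}
Step 5: union(12, 2) -> merged; set of 12 now {1, 2, 8, 9, 12}
Step 6: union(11, 1) -> merged; set of 11 now {1, 2, 8, 9, 11, 12}
Step 7: union(6, 12) -> merged; set of 6 now {1, 2, 6, 8, 9, 11, 12}
Step 8: find(8) -> no change; set of 8 is {1, 2, 6, 8, 9, 11, 12}
Step 9: union(2, 0) -> merged; set of 2 now {0, 1, 2, 6, 8, 9, 11, 12}
Step 10: find(5) -> no change; set of 5 is {3, 5}
Step 11: union(12, 0) -> already same set; set of 12 now {0, 1, 2, 6, 8, 9, 11, 12}
Step 12: union(9, 12) -> already same set; set of 9 now {0, 1, 2, 6, 8, 9, 11, 12}
Component of 6: {0, 1, 2, 6, 8, 9, 11, 12}

Answer: 0, 1, 2, 6, 8, 9, 11, 12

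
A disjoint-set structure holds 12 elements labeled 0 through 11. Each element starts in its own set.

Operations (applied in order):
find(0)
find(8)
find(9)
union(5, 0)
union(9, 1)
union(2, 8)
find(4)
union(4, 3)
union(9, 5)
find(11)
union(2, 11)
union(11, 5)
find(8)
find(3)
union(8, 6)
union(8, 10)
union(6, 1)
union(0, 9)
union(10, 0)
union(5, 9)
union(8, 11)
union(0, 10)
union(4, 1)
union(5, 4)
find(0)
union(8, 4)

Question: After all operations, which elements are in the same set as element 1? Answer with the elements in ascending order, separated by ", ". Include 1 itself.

Step 1: find(0) -> no change; set of 0 is {0}
Step 2: find(8) -> no change; set of 8 is {8}
Step 3: find(9) -> no change; set of 9 is {9}
Step 4: union(5, 0) -> merged; set of 5 now {0, 5}
Step 5: union(9, 1) -> merged; set of 9 now {1, 9}
Step 6: union(2, 8) -> merged; set of 2 now {2, 8}
Step 7: find(4) -> no change; set of 4 is {4}
Step 8: union(4, 3) -> merged; set of 4 now {3, 4}
Step 9: union(9, 5) -> merged; set of 9 now {0, 1, 5, 9}
Step 10: find(11) -> no change; set of 11 is {11}
Step 11: union(2, 11) -> merged; set of 2 now {2, 8, 11}
Step 12: union(11, 5) -> merged; set of 11 now {0, 1, 2, 5, 8, 9, 11}
Step 13: find(8) -> no change; set of 8 is {0, 1, 2, 5, 8, 9, 11}
Step 14: find(3) -> no change; set of 3 is {3, 4}
Step 15: union(8, 6) -> merged; set of 8 now {0, 1, 2, 5, 6, 8, 9, 11}
Step 16: union(8, 10) -> merged; set of 8 now {0, 1, 2, 5, 6, 8, 9, 10, 11}
Step 17: union(6, 1) -> already same set; set of 6 now {0, 1, 2, 5, 6, 8, 9, 10, 11}
Step 18: union(0, 9) -> already same set; set of 0 now {0, 1, 2, 5, 6, 8, 9, 10, 11}
Step 19: union(10, 0) -> already same set; set of 10 now {0, 1, 2, 5, 6, 8, 9, 10, 11}
Step 20: union(5, 9) -> already same set; set of 5 now {0, 1, 2, 5, 6, 8, 9, 10, 11}
Step 21: union(8, 11) -> already same set; set of 8 now {0, 1, 2, 5, 6, 8, 9, 10, 11}
Step 22: union(0, 10) -> already same set; set of 0 now {0, 1, 2, 5, 6, 8, 9, 10, 11}
Step 23: union(4, 1) -> merged; set of 4 now {0, 1, 2, 3, 4, 5, 6, 8, 9, 10, 11}
Step 24: union(5, 4) -> already same set; set of 5 now {0, 1, 2, 3, 4, 5, 6, 8, 9, 10, 11}
Step 25: find(0) -> no change; set of 0 is {0, 1, 2, 3, 4, 5, 6, 8, 9, 10, 11}
Step 26: union(8, 4) -> already same set; set of 8 now {0, 1, 2, 3, 4, 5, 6, 8, 9, 10, 11}
Component of 1: {0, 1, 2, 3, 4, 5, 6, 8, 9, 10, 11}

Answer: 0, 1, 2, 3, 4, 5, 6, 8, 9, 10, 11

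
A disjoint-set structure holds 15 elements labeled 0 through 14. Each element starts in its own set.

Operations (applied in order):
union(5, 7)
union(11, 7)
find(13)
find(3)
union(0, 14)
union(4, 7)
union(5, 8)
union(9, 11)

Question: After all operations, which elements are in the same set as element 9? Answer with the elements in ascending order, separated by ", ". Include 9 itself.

Step 1: union(5, 7) -> merged; set of 5 now {5, 7}
Step 2: union(11, 7) -> merged; set of 11 now {5, 7, 11}
Step 3: find(13) -> no change; set of 13 is {13}
Step 4: find(3) -> no change; set of 3 is {3}
Step 5: union(0, 14) -> merged; set of 0 now {0, 14}
Step 6: union(4, 7) -> merged; set of 4 now {4, 5, 7, 11}
Step 7: union(5, 8) -> merged; set of 5 now {4, 5, 7, 8, 11}
Step 8: union(9, 11) -> merged; set of 9 now {4, 5, 7, 8, 9, 11}
Component of 9: {4, 5, 7, 8, 9, 11}

Answer: 4, 5, 7, 8, 9, 11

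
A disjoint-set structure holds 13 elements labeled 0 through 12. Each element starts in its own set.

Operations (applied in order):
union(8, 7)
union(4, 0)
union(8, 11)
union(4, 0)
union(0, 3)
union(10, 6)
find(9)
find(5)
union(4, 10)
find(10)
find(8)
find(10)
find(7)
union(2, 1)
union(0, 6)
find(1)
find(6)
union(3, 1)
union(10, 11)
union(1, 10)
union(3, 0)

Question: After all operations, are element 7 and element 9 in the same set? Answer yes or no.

Answer: no

Derivation:
Step 1: union(8, 7) -> merged; set of 8 now {7, 8}
Step 2: union(4, 0) -> merged; set of 4 now {0, 4}
Step 3: union(8, 11) -> merged; set of 8 now {7, 8, 11}
Step 4: union(4, 0) -> already same set; set of 4 now {0, 4}
Step 5: union(0, 3) -> merged; set of 0 now {0, 3, 4}
Step 6: union(10, 6) -> merged; set of 10 now {6, 10}
Step 7: find(9) -> no change; set of 9 is {9}
Step 8: find(5) -> no change; set of 5 is {5}
Step 9: union(4, 10) -> merged; set of 4 now {0, 3, 4, 6, 10}
Step 10: find(10) -> no change; set of 10 is {0, 3, 4, 6, 10}
Step 11: find(8) -> no change; set of 8 is {7, 8, 11}
Step 12: find(10) -> no change; set of 10 is {0, 3, 4, 6, 10}
Step 13: find(7) -> no change; set of 7 is {7, 8, 11}
Step 14: union(2, 1) -> merged; set of 2 now {1, 2}
Step 15: union(0, 6) -> already same set; set of 0 now {0, 3, 4, 6, 10}
Step 16: find(1) -> no change; set of 1 is {1, 2}
Step 17: find(6) -> no change; set of 6 is {0, 3, 4, 6, 10}
Step 18: union(3, 1) -> merged; set of 3 now {0, 1, 2, 3, 4, 6, 10}
Step 19: union(10, 11) -> merged; set of 10 now {0, 1, 2, 3, 4, 6, 7, 8, 10, 11}
Step 20: union(1, 10) -> already same set; set of 1 now {0, 1, 2, 3, 4, 6, 7, 8, 10, 11}
Step 21: union(3, 0) -> already same set; set of 3 now {0, 1, 2, 3, 4, 6, 7, 8, 10, 11}
Set of 7: {0, 1, 2, 3, 4, 6, 7, 8, 10, 11}; 9 is not a member.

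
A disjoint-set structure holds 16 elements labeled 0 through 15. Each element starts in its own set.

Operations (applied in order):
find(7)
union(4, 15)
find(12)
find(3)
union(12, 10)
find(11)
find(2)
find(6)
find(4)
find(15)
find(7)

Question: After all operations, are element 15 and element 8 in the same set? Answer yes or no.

Answer: no

Derivation:
Step 1: find(7) -> no change; set of 7 is {7}
Step 2: union(4, 15) -> merged; set of 4 now {4, 15}
Step 3: find(12) -> no change; set of 12 is {12}
Step 4: find(3) -> no change; set of 3 is {3}
Step 5: union(12, 10) -> merged; set of 12 now {10, 12}
Step 6: find(11) -> no change; set of 11 is {11}
Step 7: find(2) -> no change; set of 2 is {2}
Step 8: find(6) -> no change; set of 6 is {6}
Step 9: find(4) -> no change; set of 4 is {4, 15}
Step 10: find(15) -> no change; set of 15 is {4, 15}
Step 11: find(7) -> no change; set of 7 is {7}
Set of 15: {4, 15}; 8 is not a member.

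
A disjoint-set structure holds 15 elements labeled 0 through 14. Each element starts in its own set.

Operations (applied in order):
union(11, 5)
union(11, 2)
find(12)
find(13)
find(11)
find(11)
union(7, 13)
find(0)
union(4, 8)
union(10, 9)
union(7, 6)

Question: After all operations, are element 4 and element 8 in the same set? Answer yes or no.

Step 1: union(11, 5) -> merged; set of 11 now {5, 11}
Step 2: union(11, 2) -> merged; set of 11 now {2, 5, 11}
Step 3: find(12) -> no change; set of 12 is {12}
Step 4: find(13) -> no change; set of 13 is {13}
Step 5: find(11) -> no change; set of 11 is {2, 5, 11}
Step 6: find(11) -> no change; set of 11 is {2, 5, 11}
Step 7: union(7, 13) -> merged; set of 7 now {7, 13}
Step 8: find(0) -> no change; set of 0 is {0}
Step 9: union(4, 8) -> merged; set of 4 now {4, 8}
Step 10: union(10, 9) -> merged; set of 10 now {9, 10}
Step 11: union(7, 6) -> merged; set of 7 now {6, 7, 13}
Set of 4: {4, 8}; 8 is a member.

Answer: yes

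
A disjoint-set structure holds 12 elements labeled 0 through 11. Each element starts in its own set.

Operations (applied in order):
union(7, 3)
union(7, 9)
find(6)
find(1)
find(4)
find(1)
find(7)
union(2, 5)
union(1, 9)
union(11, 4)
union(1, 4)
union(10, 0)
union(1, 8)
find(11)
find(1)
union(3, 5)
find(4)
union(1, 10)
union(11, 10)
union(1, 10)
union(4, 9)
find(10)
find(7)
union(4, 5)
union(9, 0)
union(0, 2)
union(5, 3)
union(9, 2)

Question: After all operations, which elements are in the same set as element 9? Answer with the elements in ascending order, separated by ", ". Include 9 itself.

Step 1: union(7, 3) -> merged; set of 7 now {3, 7}
Step 2: union(7, 9) -> merged; set of 7 now {3, 7, 9}
Step 3: find(6) -> no change; set of 6 is {6}
Step 4: find(1) -> no change; set of 1 is {1}
Step 5: find(4) -> no change; set of 4 is {4}
Step 6: find(1) -> no change; set of 1 is {1}
Step 7: find(7) -> no change; set of 7 is {3, 7, 9}
Step 8: union(2, 5) -> merged; set of 2 now {2, 5}
Step 9: union(1, 9) -> merged; set of 1 now {1, 3, 7, 9}
Step 10: union(11, 4) -> merged; set of 11 now {4, 11}
Step 11: union(1, 4) -> merged; set of 1 now {1, 3, 4, 7, 9, 11}
Step 12: union(10, 0) -> merged; set of 10 now {0, 10}
Step 13: union(1, 8) -> merged; set of 1 now {1, 3, 4, 7, 8, 9, 11}
Step 14: find(11) -> no change; set of 11 is {1, 3, 4, 7, 8, 9, 11}
Step 15: find(1) -> no change; set of 1 is {1, 3, 4, 7, 8, 9, 11}
Step 16: union(3, 5) -> merged; set of 3 now {1, 2, 3, 4, 5, 7, 8, 9, 11}
Step 17: find(4) -> no change; set of 4 is {1, 2, 3, 4, 5, 7, 8, 9, 11}
Step 18: union(1, 10) -> merged; set of 1 now {0, 1, 2, 3, 4, 5, 7, 8, 9, 10, 11}
Step 19: union(11, 10) -> already same set; set of 11 now {0, 1, 2, 3, 4, 5, 7, 8, 9, 10, 11}
Step 20: union(1, 10) -> already same set; set of 1 now {0, 1, 2, 3, 4, 5, 7, 8, 9, 10, 11}
Step 21: union(4, 9) -> already same set; set of 4 now {0, 1, 2, 3, 4, 5, 7, 8, 9, 10, 11}
Step 22: find(10) -> no change; set of 10 is {0, 1, 2, 3, 4, 5, 7, 8, 9, 10, 11}
Step 23: find(7) -> no change; set of 7 is {0, 1, 2, 3, 4, 5, 7, 8, 9, 10, 11}
Step 24: union(4, 5) -> already same set; set of 4 now {0, 1, 2, 3, 4, 5, 7, 8, 9, 10, 11}
Step 25: union(9, 0) -> already same set; set of 9 now {0, 1, 2, 3, 4, 5, 7, 8, 9, 10, 11}
Step 26: union(0, 2) -> already same set; set of 0 now {0, 1, 2, 3, 4, 5, 7, 8, 9, 10, 11}
Step 27: union(5, 3) -> already same set; set of 5 now {0, 1, 2, 3, 4, 5, 7, 8, 9, 10, 11}
Step 28: union(9, 2) -> already same set; set of 9 now {0, 1, 2, 3, 4, 5, 7, 8, 9, 10, 11}
Component of 9: {0, 1, 2, 3, 4, 5, 7, 8, 9, 10, 11}

Answer: 0, 1, 2, 3, 4, 5, 7, 8, 9, 10, 11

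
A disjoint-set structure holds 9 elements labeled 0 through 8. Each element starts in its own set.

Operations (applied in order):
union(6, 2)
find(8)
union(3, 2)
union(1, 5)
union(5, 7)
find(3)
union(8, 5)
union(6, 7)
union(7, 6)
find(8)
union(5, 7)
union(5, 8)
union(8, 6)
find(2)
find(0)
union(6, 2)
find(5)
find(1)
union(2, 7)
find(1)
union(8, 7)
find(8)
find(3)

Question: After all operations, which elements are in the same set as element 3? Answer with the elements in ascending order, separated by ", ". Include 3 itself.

Answer: 1, 2, 3, 5, 6, 7, 8

Derivation:
Step 1: union(6, 2) -> merged; set of 6 now {2, 6}
Step 2: find(8) -> no change; set of 8 is {8}
Step 3: union(3, 2) -> merged; set of 3 now {2, 3, 6}
Step 4: union(1, 5) -> merged; set of 1 now {1, 5}
Step 5: union(5, 7) -> merged; set of 5 now {1, 5, 7}
Step 6: find(3) -> no change; set of 3 is {2, 3, 6}
Step 7: union(8, 5) -> merged; set of 8 now {1, 5, 7, 8}
Step 8: union(6, 7) -> merged; set of 6 now {1, 2, 3, 5, 6, 7, 8}
Step 9: union(7, 6) -> already same set; set of 7 now {1, 2, 3, 5, 6, 7, 8}
Step 10: find(8) -> no change; set of 8 is {1, 2, 3, 5, 6, 7, 8}
Step 11: union(5, 7) -> already same set; set of 5 now {1, 2, 3, 5, 6, 7, 8}
Step 12: union(5, 8) -> already same set; set of 5 now {1, 2, 3, 5, 6, 7, 8}
Step 13: union(8, 6) -> already same set; set of 8 now {1, 2, 3, 5, 6, 7, 8}
Step 14: find(2) -> no change; set of 2 is {1, 2, 3, 5, 6, 7, 8}
Step 15: find(0) -> no change; set of 0 is {0}
Step 16: union(6, 2) -> already same set; set of 6 now {1, 2, 3, 5, 6, 7, 8}
Step 17: find(5) -> no change; set of 5 is {1, 2, 3, 5, 6, 7, 8}
Step 18: find(1) -> no change; set of 1 is {1, 2, 3, 5, 6, 7, 8}
Step 19: union(2, 7) -> already same set; set of 2 now {1, 2, 3, 5, 6, 7, 8}
Step 20: find(1) -> no change; set of 1 is {1, 2, 3, 5, 6, 7, 8}
Step 21: union(8, 7) -> already same set; set of 8 now {1, 2, 3, 5, 6, 7, 8}
Step 22: find(8) -> no change; set of 8 is {1, 2, 3, 5, 6, 7, 8}
Step 23: find(3) -> no change; set of 3 is {1, 2, 3, 5, 6, 7, 8}
Component of 3: {1, 2, 3, 5, 6, 7, 8}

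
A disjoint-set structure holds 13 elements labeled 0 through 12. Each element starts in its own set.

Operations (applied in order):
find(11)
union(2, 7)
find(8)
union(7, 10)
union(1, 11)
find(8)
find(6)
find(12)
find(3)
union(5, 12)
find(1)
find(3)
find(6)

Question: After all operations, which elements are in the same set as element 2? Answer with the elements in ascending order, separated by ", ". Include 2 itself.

Step 1: find(11) -> no change; set of 11 is {11}
Step 2: union(2, 7) -> merged; set of 2 now {2, 7}
Step 3: find(8) -> no change; set of 8 is {8}
Step 4: union(7, 10) -> merged; set of 7 now {2, 7, 10}
Step 5: union(1, 11) -> merged; set of 1 now {1, 11}
Step 6: find(8) -> no change; set of 8 is {8}
Step 7: find(6) -> no change; set of 6 is {6}
Step 8: find(12) -> no change; set of 12 is {12}
Step 9: find(3) -> no change; set of 3 is {3}
Step 10: union(5, 12) -> merged; set of 5 now {5, 12}
Step 11: find(1) -> no change; set of 1 is {1, 11}
Step 12: find(3) -> no change; set of 3 is {3}
Step 13: find(6) -> no change; set of 6 is {6}
Component of 2: {2, 7, 10}

Answer: 2, 7, 10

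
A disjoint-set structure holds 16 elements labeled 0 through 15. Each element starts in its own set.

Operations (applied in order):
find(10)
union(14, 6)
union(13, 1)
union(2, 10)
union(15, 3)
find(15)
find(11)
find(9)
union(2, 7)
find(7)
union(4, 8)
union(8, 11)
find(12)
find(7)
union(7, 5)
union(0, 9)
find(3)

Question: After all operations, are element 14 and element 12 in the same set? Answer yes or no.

Step 1: find(10) -> no change; set of 10 is {10}
Step 2: union(14, 6) -> merged; set of 14 now {6, 14}
Step 3: union(13, 1) -> merged; set of 13 now {1, 13}
Step 4: union(2, 10) -> merged; set of 2 now {2, 10}
Step 5: union(15, 3) -> merged; set of 15 now {3, 15}
Step 6: find(15) -> no change; set of 15 is {3, 15}
Step 7: find(11) -> no change; set of 11 is {11}
Step 8: find(9) -> no change; set of 9 is {9}
Step 9: union(2, 7) -> merged; set of 2 now {2, 7, 10}
Step 10: find(7) -> no change; set of 7 is {2, 7, 10}
Step 11: union(4, 8) -> merged; set of 4 now {4, 8}
Step 12: union(8, 11) -> merged; set of 8 now {4, 8, 11}
Step 13: find(12) -> no change; set of 12 is {12}
Step 14: find(7) -> no change; set of 7 is {2, 7, 10}
Step 15: union(7, 5) -> merged; set of 7 now {2, 5, 7, 10}
Step 16: union(0, 9) -> merged; set of 0 now {0, 9}
Step 17: find(3) -> no change; set of 3 is {3, 15}
Set of 14: {6, 14}; 12 is not a member.

Answer: no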